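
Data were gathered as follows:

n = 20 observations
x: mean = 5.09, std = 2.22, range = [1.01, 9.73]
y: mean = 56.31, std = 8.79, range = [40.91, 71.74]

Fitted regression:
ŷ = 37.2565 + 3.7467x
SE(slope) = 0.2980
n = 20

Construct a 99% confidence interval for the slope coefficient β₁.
The 99% CI for β₁ is (2.8889, 4.6045)

Confidence interval for the slope:

The 99% CI for β₁ is: β̂₁ ± t*(α/2, n-2) × SE(β̂₁)

Step 1: Find critical t-value
- Confidence level = 0.99
- Degrees of freedom = n - 2 = 20 - 2 = 18
- t*(α/2, 18) = 2.8784

Step 2: Calculate margin of error
Margin = 2.8784 × 0.2980 = 0.8578

Step 3: Construct interval
CI = 3.7467 ± 0.8578
CI = (2.8889, 4.6045)

Interpretation: each one-unit increase in x is associated with a change in mean y of between 2.8889 and 4.6045, with 99% confidence.
Both endpoints are positive, so the data support a genuinely positive slope at this confidence level.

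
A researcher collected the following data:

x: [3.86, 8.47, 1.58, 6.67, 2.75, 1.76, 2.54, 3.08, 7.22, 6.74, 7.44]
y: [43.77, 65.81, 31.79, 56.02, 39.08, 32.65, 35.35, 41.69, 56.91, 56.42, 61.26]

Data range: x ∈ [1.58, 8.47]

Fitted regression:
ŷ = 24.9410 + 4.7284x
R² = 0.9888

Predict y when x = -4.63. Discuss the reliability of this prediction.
ŷ = 3.0485, but this is extrapolation (below the data range [1.58, 8.47]) and may be unreliable.

Prediction calculation:
ŷ = 24.9410 + 4.7284 × (-4.63)
ŷ = 3.0485

Reliability:
- Data range: x ∈ [1.58, 8.47]
- Prediction point: x = -4.63 is 6.21 units below the observed range → this is EXTRAPOLATION, not interpolation

Why that matters here:
- R² describes fit only over the sampled x values; it says nothing about behaviour beyond them
- There are no observations near this x to validate the fitted line there
- The linear relationship may not hold outside the observed range

The R² = 0.9888 only validates the fit within [1.58, 8.47]; treat ŷ = 3.0485 with caution.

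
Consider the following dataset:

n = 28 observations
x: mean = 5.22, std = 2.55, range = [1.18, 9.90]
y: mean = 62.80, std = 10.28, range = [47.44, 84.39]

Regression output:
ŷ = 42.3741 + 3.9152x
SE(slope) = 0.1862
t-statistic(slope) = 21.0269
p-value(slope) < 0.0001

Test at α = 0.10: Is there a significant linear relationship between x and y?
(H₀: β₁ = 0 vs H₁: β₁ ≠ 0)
p-value < 0.0001 < α = 0.10, so we reject H₀. The relationship is significant.

Hypothesis test for the slope coefficient:

H₀: β₁ = 0 (no linear relationship)
H₁: β₁ ≠ 0 (linear relationship exists)

Test statistic: t = β̂₁ / SE(β̂₁) = 3.9152 / 0.1862 = 21.0269

With df = 26, the two-sided p-value for |t| = 21.0269 is <0.0001.

Decision rule: reject H₀ if p-value < α.
p-value < 0.0001 < α = 0.10 → reject H₀.

At α = 0.10 the data do provide convincing evidence of a nonzero slope.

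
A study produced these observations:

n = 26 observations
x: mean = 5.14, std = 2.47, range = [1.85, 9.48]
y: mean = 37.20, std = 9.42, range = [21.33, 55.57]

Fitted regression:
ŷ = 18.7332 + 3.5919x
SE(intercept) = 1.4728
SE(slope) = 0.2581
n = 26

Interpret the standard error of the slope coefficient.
SE(β̂₁) = 0.2581 is the estimated standard deviation of the slope estimate across repeated samples; relative to β̂₁ = 3.5919 that is 7.2%, a precise estimate.

SE(β̂₁) = 0.2581 says: if we drew many samples of n = 26 from the same population and refit each time, the fitted slopes would scatter with a standard deviation of roughly 0.2581 around the true β₁.

Relative precision:
- SE / |β̂₁| = 0.2581 / 3.5919 = 7.2%
- Rule of thumb (under 20%: precise; 20% to under 50%: moderately precise; 50% or more: imprecise) → precise

Link to interval estimation: a confidence interval for β₁ is β̂₁ ± t* × 0.2581, so SE sets the half-width per unit of t*.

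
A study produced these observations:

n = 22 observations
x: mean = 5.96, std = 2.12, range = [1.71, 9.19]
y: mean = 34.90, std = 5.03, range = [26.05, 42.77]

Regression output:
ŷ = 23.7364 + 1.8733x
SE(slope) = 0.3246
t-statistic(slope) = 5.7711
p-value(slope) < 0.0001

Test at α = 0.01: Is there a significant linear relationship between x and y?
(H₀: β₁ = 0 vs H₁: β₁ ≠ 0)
Reject H₀: p-value < 0.0001 < α = 0.01. The linear relationship is significant at the 1% level.

Hypothesis test for the slope coefficient:

H₀: β₁ = 0 (no linear relationship)
H₁: β₁ ≠ 0 (linear relationship exists)

Test statistic: t = β̂₁ / SE(β̂₁) = 1.8733 / 0.3246 = 5.7711

p < 0.0001: how often a slope estimate this far from 0 (in SE units) would arise by chance if β₁ were truly 0.

Decision rule: reject H₀ if p-value < α.
p-value < 0.0001 < α = 0.01 → reject H₀.

Conclusion: the linear association between x and y is significant at the 1% level.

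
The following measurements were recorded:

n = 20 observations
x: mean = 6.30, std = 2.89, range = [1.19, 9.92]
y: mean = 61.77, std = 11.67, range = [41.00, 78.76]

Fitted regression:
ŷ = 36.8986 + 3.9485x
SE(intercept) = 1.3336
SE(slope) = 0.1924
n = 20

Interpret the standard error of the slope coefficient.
SE(slope) = 0.1924 measures the uncertainty in the estimated slope. The coefficient is estimated precisely (SE/|β̂₁| = 4.9%).

SE(β̂₁) = 0.1924 says: if we drew many samples of n = 20 from the same population and refit each time, the fitted slopes would scatter with a standard deviation of roughly 0.1924 around the true β₁.

Relative precision:
- SE / |β̂₁| = 0.1924 / 3.9485 = 4.9%
- Rule of thumb (under 20%: precise; 20% to under 50%: moderately precise; 50% or more: imprecise) → precise

Link to the t-test: t = β̂₁ / SE(β̂₁) = 3.9485 / 0.1924 = 20.5223, the statistic for H₀: β₁ = 0.

What drives SE(β̂₁): larger n (here n = 20) → smaller SE; wider spread of x values → smaller SE; more residual scatter → larger SE.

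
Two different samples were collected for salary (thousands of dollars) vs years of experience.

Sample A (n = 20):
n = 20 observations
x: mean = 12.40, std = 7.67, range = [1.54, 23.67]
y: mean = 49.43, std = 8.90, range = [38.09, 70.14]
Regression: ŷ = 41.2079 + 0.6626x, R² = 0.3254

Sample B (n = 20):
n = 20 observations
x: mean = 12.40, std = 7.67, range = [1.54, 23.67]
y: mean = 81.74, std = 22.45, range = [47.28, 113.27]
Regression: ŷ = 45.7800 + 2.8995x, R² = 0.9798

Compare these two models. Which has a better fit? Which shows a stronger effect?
Model B has the better fit (R² = 0.9798 vs 0.3254). Model B shows the stronger effect (|β₁| = 2.8995 vs 0.6626).

Model Comparison:

Which explains more variance? (R²)
- Model A: R² = 0.3254 → 32.54% of variance in salary explained
- Model B: R² = 0.9798 → 97.98% of variance in salary explained
- 0.9798 > 0.3254 → Model B has the better fit

Effect size (slope magnitude):
- Model A: β₁ = 0.6626 → predicted salary rises 0.6626 thousand dollars per additional year of experience
- Model B: β₁ = 2.8995 → predicted salary rises 2.8995 thousand dollars per additional year of experience
- |0.6626| < |2.8995| → Model B shows the stronger marginal effect

Note: A better fit (higher R²) doesn't necessarily mean a more important relationship.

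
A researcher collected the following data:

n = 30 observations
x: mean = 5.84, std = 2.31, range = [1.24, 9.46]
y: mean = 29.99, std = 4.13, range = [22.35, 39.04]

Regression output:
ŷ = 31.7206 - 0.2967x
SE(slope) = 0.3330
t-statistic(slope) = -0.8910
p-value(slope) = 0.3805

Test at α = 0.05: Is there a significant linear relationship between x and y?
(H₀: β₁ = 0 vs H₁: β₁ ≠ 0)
Since p-value = 0.3805 ≥ α = 0.05, fail to reject H₀ — the slope is not significantly different from 0.

Hypothesis test for the slope coefficient:

H₀: β₁ = 0 (no linear relationship)
H₁: β₁ ≠ 0 (linear relationship exists)

Test statistic: t = β̂₁ / SE(β̂₁) = -0.2967 / 0.3330 = -0.8910

With df = 28, the two-sided p-value for |t| = 0.8910 is 0.3805.

Decision rule: reject H₀ if p-value < α.
p-value = 0.3805 ≥ α = 0.05 → fail to reject H₀.

At α = 0.05 the data do not provide convincing evidence of a nonzero slope.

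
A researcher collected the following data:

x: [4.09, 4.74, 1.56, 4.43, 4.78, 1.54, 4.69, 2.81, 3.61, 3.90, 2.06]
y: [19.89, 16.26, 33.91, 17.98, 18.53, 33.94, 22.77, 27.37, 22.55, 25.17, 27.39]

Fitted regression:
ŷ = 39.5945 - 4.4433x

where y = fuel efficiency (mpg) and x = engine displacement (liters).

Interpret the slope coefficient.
On average, fuel efficiency is about 4.4433 mpg lower for every extra liter of engine displacement.

The slope β₁ = -4.4433 gives the rate at which the fitted fuel efficiency changes with engine displacement.

Interpretation:
- Engine displacement up by 1 liter → predicted fuel efficiency decreases by 4.4433 mpg
- The effect is assumed constant over the observed range of x (linearity)

(β₀ = 39.5945 is the fitted value at x = 0 and is not part of the slope interpretation.)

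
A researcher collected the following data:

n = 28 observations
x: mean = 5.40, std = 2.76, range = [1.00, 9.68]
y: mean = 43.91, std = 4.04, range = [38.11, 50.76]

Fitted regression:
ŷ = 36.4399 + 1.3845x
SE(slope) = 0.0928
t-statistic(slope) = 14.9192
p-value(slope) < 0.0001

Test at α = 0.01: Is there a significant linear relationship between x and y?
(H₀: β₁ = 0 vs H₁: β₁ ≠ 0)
p-value < 0.0001 < α = 0.01, so we reject H₀. The relationship is significant.

Hypothesis test for the slope coefficient:

H₀: β₁ = 0 (no linear relationship)
H₁: β₁ ≠ 0 (linear relationship exists)

Test statistic: t = β̂₁ / SE(β̂₁) = 1.3845 / 0.0928 = 14.9192

With df = 26, the two-sided p-value for |t| = 14.9192 is <0.0001.

Decision rule: reject H₀ if p-value < α.
p-value < 0.0001 < α = 0.01 → reject H₀.

Conclusion: the linear association between x and y is significant at the 1% level.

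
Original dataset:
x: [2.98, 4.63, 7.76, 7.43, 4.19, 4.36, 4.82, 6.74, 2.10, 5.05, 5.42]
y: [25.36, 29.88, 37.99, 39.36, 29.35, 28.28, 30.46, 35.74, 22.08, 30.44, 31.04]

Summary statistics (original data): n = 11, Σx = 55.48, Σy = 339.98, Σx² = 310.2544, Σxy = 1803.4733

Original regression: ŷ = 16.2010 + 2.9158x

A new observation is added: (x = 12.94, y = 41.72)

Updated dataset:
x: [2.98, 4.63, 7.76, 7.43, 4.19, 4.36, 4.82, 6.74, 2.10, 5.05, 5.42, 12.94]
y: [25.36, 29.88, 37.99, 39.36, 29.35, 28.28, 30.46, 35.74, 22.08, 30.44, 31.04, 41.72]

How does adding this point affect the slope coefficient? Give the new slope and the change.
The slope changes from 2.9158 to 1.9067 (change of -1.0091, or -34.6%).

x = 12.94 lies well outside the original x-range [2.10, 7.76] (x̄ ≈ 5.04), so this observation has high leverage and can move the slope substantially.

Step 1: Update the sums with the new point (n goes from 11 to 12)
Σx  = 55.48 + 12.94 = 68.42
Σy  = 339.98 + 41.72 = 381.70
Σx² = 310.2544 + 12.94² = 310.2544 + 167.4436 = 477.6980
Σxy = 1803.4733 + 12.94×41.72 = 1803.4733 + 539.8568 = 2343.3301

Step 2: Recompute the slope with b₁ = (nΣxy − ΣxΣy) / (nΣx² − (Σx)²)
Numerator   = 12×2343.3301 − 68.42×381.70 = 28119.9612 − 26115.9140 = 2004.0472
Denominator = 12×477.6980 − 68.42² = 5732.3760 − 4681.2964 = 1051.0796
b₁(new) = 2004.0472 / 1051.0796 = 1.9067

(Same formula on the original sums: (11×1803.4733 − 55.48×339.98) / (11×310.2544 − 55.48²) = 976.1159 / 334.7680 = 2.9158, matching the given fit.)

Step 3: Change in slope
Δβ₁ = 1.9067 − 2.9158 = -1.0091
Relative change = -1.0091 / 2.9158 × 100% = -34.6%
→ the slope decreases when the point is added.

A high-leverage point only changes the slope if it is off the original line; here y = 41.72 is below the original trend, so the slope decreases.
In practice: check such a point for data-entry or measurement error; refit with and without it and report both if conclusions differ.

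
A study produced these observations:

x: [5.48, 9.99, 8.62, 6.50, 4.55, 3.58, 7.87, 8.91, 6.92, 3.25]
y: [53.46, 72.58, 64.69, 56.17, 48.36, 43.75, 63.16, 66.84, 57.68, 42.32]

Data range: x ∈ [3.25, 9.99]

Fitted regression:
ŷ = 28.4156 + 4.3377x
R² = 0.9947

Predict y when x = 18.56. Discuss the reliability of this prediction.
ŷ = 108.9233, but this is extrapolation (above the data range [3.25, 9.99]) and may be unreliable.

Prediction calculation:
ŷ = 28.4156 + 4.3377 × 18.56
ŷ = 108.9233

Reliability:
- Data range: x ∈ [3.25, 9.99]
- Prediction point: x = 18.56 is 8.57 units above the observed range → this is EXTRAPOLATION, not interpolation

Why that matters here:
- R² describes fit only over the sampled x values; it says nothing about behaviour beyond them
- Real relationships often flatten, saturate, or turn nonlinear at extremes

A defensible statement: 'if the linear trend continued to x = 18.56, y would be about 108.9233' — the premise is untested.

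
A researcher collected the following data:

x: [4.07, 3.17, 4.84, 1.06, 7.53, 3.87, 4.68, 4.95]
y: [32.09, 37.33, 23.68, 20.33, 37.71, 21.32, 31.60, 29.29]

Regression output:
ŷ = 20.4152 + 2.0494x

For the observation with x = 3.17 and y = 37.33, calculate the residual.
Residual = 10.4182

The residual is the difference between the actual value and the predicted value:

Residual = y - ŷ

Step 1: Calculate predicted value
ŷ = 20.4152 + 2.0494 × 3.17
ŷ = 26.9118

Step 2: Calculate residual
Residual = 37.33 - 26.9118
Residual = 10.4182

Interpretation: the model underestimates the actual value by 10.4182 at this point (positive residual → observation lies above the fitted line).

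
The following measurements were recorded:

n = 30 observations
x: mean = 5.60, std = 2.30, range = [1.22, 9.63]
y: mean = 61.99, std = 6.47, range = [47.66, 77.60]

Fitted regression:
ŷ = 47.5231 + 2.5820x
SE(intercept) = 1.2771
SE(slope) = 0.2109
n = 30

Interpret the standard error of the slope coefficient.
SE(β̂₁) = 0.2109 is the estimated standard deviation of the slope estimate across repeated samples; relative to β̂₁ = 2.5820 that is 8.2%, a precise estimate.

SE(β̂₁) = 0.2109 says: if we drew many samples of n = 30 from the same population and refit each time, the fitted slopes would scatter with a standard deviation of roughly 0.2109 around the true β₁.

Relative precision:
- SE / |β̂₁| = 0.2109 / 2.5820 = 8.2%
- Rule of thumb (under 20%: precise; 20% to under 50%: moderately precise; 50% or more: imprecise) → precise

Link to the t-test: t = β̂₁ / SE(β̂₁) = 2.5820 / 0.2109 = 12.2428, the statistic for H₀: β₁ = 0.

What drives SE(β̂₁): larger n (here n = 30) → smaller SE.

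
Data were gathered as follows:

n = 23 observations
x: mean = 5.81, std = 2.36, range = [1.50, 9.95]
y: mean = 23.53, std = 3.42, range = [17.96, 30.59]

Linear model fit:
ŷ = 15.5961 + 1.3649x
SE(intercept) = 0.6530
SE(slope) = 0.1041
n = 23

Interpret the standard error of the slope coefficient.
SE(slope) = 0.1041 measures the uncertainty in the estimated slope. The coefficient is estimated precisely (SE/|β̂₁| = 7.6%).

What SE measures:
- The standard error quantifies the sampling variability of the coefficient estimate
- It is the estimated standard deviation of β̂₁ across hypothetical repeated samples of the same size
- Smaller SE → more precise estimate

Relative precision:
- SE / |β̂₁| = 0.1041 / 1.3649 = 7.6%
- Rule of thumb (under 20%: precise; 20% to under 50%: moderately precise; 50% or more: imprecise) → precise

Rough 95% range (±2 SE): 1.3649 ± 0.2082 → (1.1567, 1.5731).

What drives SE(β̂₁): wider spread of x values → smaller SE; larger n (here n = 23) → smaller SE; more residual scatter → larger SE.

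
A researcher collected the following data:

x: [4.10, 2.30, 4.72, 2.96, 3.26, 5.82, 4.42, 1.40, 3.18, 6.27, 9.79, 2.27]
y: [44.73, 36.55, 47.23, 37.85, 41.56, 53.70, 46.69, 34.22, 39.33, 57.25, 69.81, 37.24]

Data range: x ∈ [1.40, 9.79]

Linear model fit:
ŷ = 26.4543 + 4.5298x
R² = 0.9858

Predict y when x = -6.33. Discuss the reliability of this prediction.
ŷ = -2.2193 (extrapolation — x = -6.33 lies outside [1.40, 9.79], so reliability is low).

Prediction calculation:
ŷ = 26.4543 + 4.5298 × (-6.33)
ŷ = -2.2193

Reliability:
- Data range: x ∈ [1.40, 9.79]
- Prediction point: x = -6.33 is 7.73 units below the observed range → this is EXTRAPOLATION, not interpolation

Why that matters here:
- R² describes fit only over the sampled x values; it says nothing about behaviour beyond them
- There are no observations near this x to validate the fitted line there
- The standard error of prediction grows with (x − x̄)², and x = -6.33 is far from x̄ = 4.21

A defensible statement: 'if the linear trend continued to x = -6.33, y would be about -2.2193' — the premise is untested.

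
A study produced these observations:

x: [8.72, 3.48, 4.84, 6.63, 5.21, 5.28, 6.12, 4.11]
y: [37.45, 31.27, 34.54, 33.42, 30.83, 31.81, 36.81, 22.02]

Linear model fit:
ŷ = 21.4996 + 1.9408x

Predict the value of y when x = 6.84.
ŷ = 34.7747

To predict y for x = 6.84, substitute into the regression equation:

ŷ = 21.4996 + 1.9408 × 6.84
ŷ = 21.4996 + 13.2751
ŷ = 34.7747

This is a point prediction; actual observations scatter around it by roughly the residual standard deviation.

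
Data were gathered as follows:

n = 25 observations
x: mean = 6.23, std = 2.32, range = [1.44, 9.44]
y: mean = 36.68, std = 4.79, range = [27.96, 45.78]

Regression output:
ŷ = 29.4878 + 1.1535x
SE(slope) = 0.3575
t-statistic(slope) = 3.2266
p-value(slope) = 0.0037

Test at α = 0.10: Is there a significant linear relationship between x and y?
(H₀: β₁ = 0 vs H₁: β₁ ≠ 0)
Reject H₀: p-value = 0.0037 < α = 0.10. The linear relationship is significant at the 10% level.

Hypothesis test for the slope coefficient:

H₀: β₁ = 0 (no linear relationship)
H₁: β₁ ≠ 0 (linear relationship exists)

Test statistic: t = β̂₁ / SE(β̂₁) = 1.1535 / 0.3575 = 3.2266

p = 0.0037: how often a slope estimate this far from 0 (in SE units) would arise by chance if β₁ were truly 0.

Decision rule: reject H₀ if p-value < α.
p-value = 0.0037 < α = 0.10 → reject H₀.

There is sufficient evidence at the 10% significance level to conclude that a linear relationship exists between x and y.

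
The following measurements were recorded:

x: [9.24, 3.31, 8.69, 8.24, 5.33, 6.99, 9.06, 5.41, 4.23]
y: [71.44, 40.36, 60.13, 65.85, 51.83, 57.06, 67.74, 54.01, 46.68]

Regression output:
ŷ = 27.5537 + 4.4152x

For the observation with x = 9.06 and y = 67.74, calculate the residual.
Residual = 0.1846

The residual is the difference between the actual value and the predicted value:

Residual = y - ŷ

Step 1: Calculate predicted value
ŷ = 27.5537 + 4.4152 × 9.06
ŷ = 67.5554

Step 2: Calculate residual
Residual = 67.74 - 67.5554
Residual = 0.1846

Sign check: y > ŷ, so the point is above the line and the fit underestimates here.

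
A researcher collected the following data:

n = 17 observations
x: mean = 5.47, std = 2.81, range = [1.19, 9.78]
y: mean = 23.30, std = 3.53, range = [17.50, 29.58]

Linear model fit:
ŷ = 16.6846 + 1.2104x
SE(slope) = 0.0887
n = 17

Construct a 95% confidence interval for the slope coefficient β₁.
The 95% CI for β₁ is (1.0213, 1.3995)

Confidence interval for the slope:

The 95% CI for β₁ is: β̂₁ ± t*(α/2, n-2) × SE(β̂₁)

Step 1: Find critical t-value
- Confidence level = 0.95
- Degrees of freedom = n - 2 = 17 - 2 = 15
- t*(α/2, 15) = 2.1314

Step 2: Calculate margin of error
Margin = 2.1314 × 0.0887 = 0.1891

Step 3: Construct interval
CI = 1.2104 ± 0.1891
CI = (1.0213, 1.3995)

Interpretation: We are 95% confident that the true slope β₁ lies between 1.0213 and 1.3995.
Both endpoints are positive, so the data support a genuinely positive slope at this confidence level.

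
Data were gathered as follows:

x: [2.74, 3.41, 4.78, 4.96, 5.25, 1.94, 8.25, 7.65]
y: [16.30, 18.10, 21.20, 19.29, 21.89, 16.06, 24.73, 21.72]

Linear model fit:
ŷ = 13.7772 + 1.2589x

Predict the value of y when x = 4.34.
ŷ = 19.2408

Plug x = 4.34 into the fitted line:

ŷ = 13.7772 + 1.2589 × 4.34
ŷ = 13.7772 + 5.4636
ŷ = 19.2408

This is a point prediction; actual observations scatter around it by roughly the residual standard deviation.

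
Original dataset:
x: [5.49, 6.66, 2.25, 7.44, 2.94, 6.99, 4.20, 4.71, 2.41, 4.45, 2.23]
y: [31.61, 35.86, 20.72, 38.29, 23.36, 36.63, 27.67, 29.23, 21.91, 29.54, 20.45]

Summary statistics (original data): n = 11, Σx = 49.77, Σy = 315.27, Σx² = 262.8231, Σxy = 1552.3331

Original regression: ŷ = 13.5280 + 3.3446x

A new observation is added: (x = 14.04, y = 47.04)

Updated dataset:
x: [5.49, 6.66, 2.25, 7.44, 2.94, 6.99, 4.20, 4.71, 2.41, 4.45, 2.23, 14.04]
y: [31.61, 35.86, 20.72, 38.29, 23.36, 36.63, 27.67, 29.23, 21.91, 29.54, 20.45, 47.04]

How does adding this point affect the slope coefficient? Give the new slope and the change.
New slope β₁ = 2.3724 versus 3.3446 before: a change of -0.9722 (-29.1%).

The new point has HIGH LEVERAGE: x = 14.04 is far from the original mean x̄ = 49.77/11 ≈ 4.52 (original range [2.23, 7.44]).

Step 1: Update the sums with the new point (n goes from 11 to 12)
Σx  = 49.77 + 14.04 = 63.81
Σy  = 315.27 + 47.04 = 362.31
Σx² = 262.8231 + 14.04² = 262.8231 + 197.1216 = 459.9447
Σxy = 1552.3331 + 14.04×47.04 = 1552.3331 + 660.4416 = 2212.7747

Step 2: Recompute the slope with b₁ = (nΣxy − ΣxΣy) / (nΣx² − (Σx)²)
Numerator   = 12×2212.7747 − 63.81×362.31 = 26553.2964 − 23119.0011 = 3434.2953
Denominator = 12×459.9447 − 63.81² = 5519.3364 − 4071.7161 = 1447.6203
b₁(new) = 3434.2953 / 1447.6203 = 2.3724

(Same formula on the original sums: (11×1552.3331 − 49.77×315.27) / (11×262.8231 − 49.77²) = 1384.6762 / 414.0012 = 3.3446, matching the given fit.)

Step 3: Change in slope
Δβ₁ = 2.3724 − 3.3446 = -0.9722
Relative change = -0.9722 / 3.3446 × 100% = -29.1%
→ the slope decreases when the point is added.

Because the point sits below the extension of the original line at a high-leverage x, it tilts the fit down.
In practice: refit with and without it and report both if conclusions differ.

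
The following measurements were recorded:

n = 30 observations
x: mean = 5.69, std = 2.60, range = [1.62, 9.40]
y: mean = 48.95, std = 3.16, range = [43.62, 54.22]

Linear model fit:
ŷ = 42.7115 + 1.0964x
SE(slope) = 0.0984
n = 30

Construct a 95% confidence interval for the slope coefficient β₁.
The 95% CI for β₁ is (0.8948, 1.2980)

Confidence interval for the slope:

The 95% CI for β₁ is: β̂₁ ± t*(α/2, n-2) × SE(β̂₁)

Step 1: Find critical t-value
- Confidence level = 0.95
- Degrees of freedom = n - 2 = 30 - 2 = 28
- t*(α/2, 28) = 2.0484

Step 2: Calculate margin of error
Margin = 2.0484 × 0.0984 = 0.2016

Step 3: Construct interval
CI = 1.0964 ± 0.2016
CI = (0.8948, 1.2980)

Interpretation: We are 95% confident that the true slope β₁ lies between 0.8948 and 1.2980.
The interval does not include 0, suggesting a significant linear relationship.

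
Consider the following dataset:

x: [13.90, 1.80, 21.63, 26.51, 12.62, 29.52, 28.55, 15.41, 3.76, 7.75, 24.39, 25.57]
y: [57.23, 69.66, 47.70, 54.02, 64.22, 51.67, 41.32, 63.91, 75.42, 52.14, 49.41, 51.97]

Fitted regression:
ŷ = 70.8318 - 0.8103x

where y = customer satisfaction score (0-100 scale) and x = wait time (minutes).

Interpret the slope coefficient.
An increase of one minute in wait time is associated with a 0.8103 points decrease in predicted satisfaction score.

The slope β₁ = -0.8103 gives the rate at which the fitted satisfaction score changes with wait time.

Interpretation:
- Wait time up by 1 minute → predicted satisfaction score decreases by 0.8103 points
- This is a linear approximation: the same per-unit change is assumed across the whole observed x range
- The sign (−) gives the direction; the magnitude 0.8103 gives the size of the effect per minute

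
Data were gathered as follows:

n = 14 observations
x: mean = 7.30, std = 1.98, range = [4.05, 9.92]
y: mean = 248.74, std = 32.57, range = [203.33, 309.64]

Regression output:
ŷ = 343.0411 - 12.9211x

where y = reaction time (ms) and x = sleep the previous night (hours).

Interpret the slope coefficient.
An increase of one hour in sleep is associated with a 12.9211 ms decrease in predicted reaction time.

The slope coefficient β₁ = -12.9211 represents the marginal effect of sleep on reaction time.

Interpretation:
- Sleep up by 1 hour → predicted reaction time decreases by 12.9211 ms
- The effect is assumed constant over the observed range of x (linearity)
- The slope describes association in these data, not necessarily a causal effect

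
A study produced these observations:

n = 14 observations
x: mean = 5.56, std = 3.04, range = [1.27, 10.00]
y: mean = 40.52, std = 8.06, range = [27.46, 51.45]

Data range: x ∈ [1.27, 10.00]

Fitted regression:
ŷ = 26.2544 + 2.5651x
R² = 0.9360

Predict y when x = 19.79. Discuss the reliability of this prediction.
ŷ = 77.0177 (extrapolation — x = 19.79 lies outside [1.27, 10.00], so reliability is low).

Prediction calculation:
ŷ = 26.2544 + 2.5651 × 19.79
ŷ = 77.0177

Reliability:
- Data range: x ∈ [1.27, 10.00]
- Prediction point: x = 19.79 is 9.79 units above the observed range → this is EXTRAPOLATION, not interpolation

Why that matters here:
- The linear relationship may not hold outside the observed range
- The standard error of prediction grows with (x − x̄)², and x = 19.79 is far from x̄ = 5.56
- Real relationships often flatten, saturate, or turn nonlinear at extremes

A defensible statement: 'if the linear trend continued to x = 19.79, y would be about 77.0177' — the premise is untested.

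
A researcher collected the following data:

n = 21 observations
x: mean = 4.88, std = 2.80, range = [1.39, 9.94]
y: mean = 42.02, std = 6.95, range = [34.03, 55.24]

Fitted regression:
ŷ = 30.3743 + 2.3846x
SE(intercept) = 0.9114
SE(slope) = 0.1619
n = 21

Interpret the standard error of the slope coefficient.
SE(slope) = 0.1619 measures the uncertainty in the estimated slope. The coefficient is estimated precisely (SE/|β̂₁| = 6.8%).

SE(β̂₁) = 0.1619 says: if we drew many samples of n = 21 from the same population and refit each time, the fitted slopes would scatter with a standard deviation of roughly 0.1619 around the true β₁.

Relative precision:
- SE / |β̂₁| = 0.1619 / 2.3846 = 6.8%
- Rule of thumb (under 20%: precise; 20% to under 50%: moderately precise; 50% or more: imprecise) → precise

Rough 95% range (±2 SE): 2.3846 ± 0.3238 → (2.0608, 2.7084).

What drives SE(β̂₁): wider spread of x values → smaller SE; more residual scatter → larger SE.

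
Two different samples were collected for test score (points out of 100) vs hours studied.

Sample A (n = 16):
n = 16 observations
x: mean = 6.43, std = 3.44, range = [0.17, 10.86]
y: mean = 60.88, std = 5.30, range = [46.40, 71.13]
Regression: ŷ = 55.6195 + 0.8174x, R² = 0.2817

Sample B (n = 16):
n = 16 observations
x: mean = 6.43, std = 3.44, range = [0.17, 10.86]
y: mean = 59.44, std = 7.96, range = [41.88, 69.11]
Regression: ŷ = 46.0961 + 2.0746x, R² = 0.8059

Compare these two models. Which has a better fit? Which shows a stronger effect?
Model B has the better fit (R² = 0.8059 vs 0.2817). Model B shows the stronger effect (|β₁| = 2.0746 vs 0.8174).

Model Comparison:

Goodness of fit (R²):
- Model A: R² = 0.2817 → 28.17% of variance in test score explained
- Model B: R² = 0.8059 → 80.59% of variance in test score explained
- 0.8059 > 0.2817 → Model B has the better fit

Which has the larger per-hour effect? (|β₁|)
- Model A: β₁ = 0.8174 → predicted test score rises 0.8174 points per additional hour of study time
- Model B: β₁ = 2.0746 → predicted test score rises 2.0746 points per additional hour of study time
- |0.8174| < |2.0746| → Model B shows the stronger marginal effect

Notes:
- A better fit (higher R²) doesn't necessarily mean a more important relationship.
- R² measures how tightly points cluster around the line; β₁ measures how steep the line is — they answer different questions.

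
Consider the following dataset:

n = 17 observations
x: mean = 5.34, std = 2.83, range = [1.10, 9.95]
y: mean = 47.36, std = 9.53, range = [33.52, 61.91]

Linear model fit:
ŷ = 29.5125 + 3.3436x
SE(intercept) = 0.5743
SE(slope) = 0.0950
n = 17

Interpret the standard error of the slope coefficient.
SE(β̂₁) = 0.0950 is the estimated standard deviation of the slope estimate across repeated samples; relative to β̂₁ = 3.3436 that is 2.8%, a precise estimate.

SE(β̂₁) = s / √Sxx, where s is the residual standard deviation and Sxx = Σ(x − x̄)². It is the yardstick for how far β̂₁ = 3.3436 could plausibly be from the true slope.

Relative precision:
- SE / |β̂₁| = 0.0950 / 3.3436 = 2.8%
- Rule of thumb (under 20%: precise; 20% to under 50%: moderately precise; 50% or more: imprecise) → precise

Link to interval estimation: a confidence interval for β₁ is β̂₁ ± t* × 0.0950, so SE sets the half-width per unit of t*.

What drives SE(β̂₁): larger n (here n = 17) → smaller SE; more residual scatter → larger SE.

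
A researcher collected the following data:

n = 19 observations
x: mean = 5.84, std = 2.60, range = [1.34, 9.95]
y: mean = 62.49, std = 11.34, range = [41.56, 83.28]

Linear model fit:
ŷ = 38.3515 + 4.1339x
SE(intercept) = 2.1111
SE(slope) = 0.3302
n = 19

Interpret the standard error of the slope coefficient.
SE(slope) = 0.3302 measures the uncertainty in the estimated slope. The coefficient is estimated precisely (SE/|β̂₁| = 8.0%).

SE(β̂₁) = s / √Sxx, where s is the residual standard deviation and Sxx = Σ(x − x̄)². It is the yardstick for how far β̂₁ = 4.1339 could plausibly be from the true slope.

Relative precision:
- SE / |β̂₁| = 0.3302 / 4.1339 = 8.0%
- Rule of thumb (under 20%: precise; 20% to under 50%: moderately precise; 50% or more: imprecise) → precise

Link to interval estimation: a confidence interval for β₁ is β̂₁ ± t* × 0.3302, so SE sets the half-width per unit of t*.

What drives SE(β̂₁): more residual scatter → larger SE; larger n (here n = 19) → smaller SE; wider spread of x values → smaller SE.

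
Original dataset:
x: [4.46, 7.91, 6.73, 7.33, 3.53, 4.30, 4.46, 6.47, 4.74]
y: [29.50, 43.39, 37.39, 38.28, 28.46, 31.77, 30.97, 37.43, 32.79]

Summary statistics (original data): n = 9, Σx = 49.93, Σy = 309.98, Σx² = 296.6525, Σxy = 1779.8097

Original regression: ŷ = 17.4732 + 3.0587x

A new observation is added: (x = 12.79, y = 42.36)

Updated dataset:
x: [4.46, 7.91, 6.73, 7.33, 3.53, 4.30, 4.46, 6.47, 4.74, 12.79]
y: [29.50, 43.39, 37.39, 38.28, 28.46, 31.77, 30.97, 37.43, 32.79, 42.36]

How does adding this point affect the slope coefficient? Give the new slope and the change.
The slope changes from 3.0587 to 1.6710 (change of -1.3877, or -45.4%).

x = 12.79 lies well outside the original x-range [3.53, 7.91] (x̄ ≈ 5.55), so this observation has high leverage and can move the slope substantially.

Step 1: Update the sums with the new point (n goes from 9 to 10)
Σx  = 49.93 + 12.79 = 62.72
Σy  = 309.98 + 42.36 = 352.34
Σx² = 296.6525 + 12.79² = 296.6525 + 163.5841 = 460.2366
Σxy = 1779.8097 + 12.79×42.36 = 1779.8097 + 541.7844 = 2321.5941

Step 2: Recompute the slope with b₁ = (nΣxy − ΣxΣy) / (nΣx² − (Σx)²)
Numerator   = 10×2321.5941 − 62.72×352.34 = 23215.9410 − 22098.7648 = 1117.1762
Denominator = 10×460.2366 − 62.72² = 4602.3660 − 3933.7984 = 668.5676
b₁(new) = 1117.1762 / 668.5676 = 1.6710

(Same formula on the original sums: (9×1779.8097 − 49.93×309.98) / (9×296.6525 − 49.93²) = 540.9859 / 176.8676 = 3.0587, matching the given fit.)

Step 3: Change in slope
Δβ₁ = 1.6710 − 3.0587 = -1.3877
Relative change = -1.3877 / 3.0587 × 100% = -45.4%
→ the slope decreases when the point is added.

A high-leverage point only changes the slope if it is off the original line; here y = 42.36 is below the original trend, so the slope decreases.
In practice: examine leverage (hᵢ) and Cook's distance rather than deleting it automatically.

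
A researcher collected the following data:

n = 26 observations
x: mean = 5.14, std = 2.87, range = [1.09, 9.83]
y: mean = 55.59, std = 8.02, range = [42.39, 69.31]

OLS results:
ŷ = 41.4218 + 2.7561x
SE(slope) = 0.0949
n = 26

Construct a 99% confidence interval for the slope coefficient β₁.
The 99% CI for β₁ is (2.4907, 3.0215)

Confidence interval for the slope:

The 99% CI for β₁ is: β̂₁ ± t*(α/2, n-2) × SE(β̂₁)

Step 1: Find critical t-value
- Confidence level = 0.99
- Degrees of freedom = n - 2 = 26 - 2 = 24
- t*(α/2, 24) = 2.7969

Step 2: Calculate margin of error
Margin = 2.7969 × 0.0949 = 0.2654

Step 3: Construct interval
CI = 2.7561 ± 0.2654
CI = (2.4907, 3.0215)

Interpretation: intervals built this way capture the true β₁ in 99% of repeated samples; here the plausible range for the per-unit effect of x on y is 2.4907 to 3.0215.
The interval does not include 0, suggesting a significant linear relationship.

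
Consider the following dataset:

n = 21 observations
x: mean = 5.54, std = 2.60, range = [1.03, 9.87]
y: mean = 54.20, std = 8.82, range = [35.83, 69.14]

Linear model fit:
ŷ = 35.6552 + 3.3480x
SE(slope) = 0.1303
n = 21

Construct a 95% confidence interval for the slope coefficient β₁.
The 95% CI for β₁ is (3.0753, 3.6207)

Confidence interval for the slope:

The 95% CI for β₁ is: β̂₁ ± t*(α/2, n-2) × SE(β̂₁)

Step 1: Find critical t-value
- Confidence level = 0.95
- Degrees of freedom = n - 2 = 21 - 2 = 19
- t*(α/2, 19) = 2.0930

Step 2: Calculate margin of error
Margin = 2.0930 × 0.1303 = 0.2727

Step 3: Construct interval
CI = 3.3480 ± 0.2727
CI = (3.0753, 3.6207)

Interpretation: each one-unit increase in x is associated with a change in mean y of between 3.0753 and 3.6207, with 95% confidence.
The interval does not include 0, suggesting a significant linear relationship.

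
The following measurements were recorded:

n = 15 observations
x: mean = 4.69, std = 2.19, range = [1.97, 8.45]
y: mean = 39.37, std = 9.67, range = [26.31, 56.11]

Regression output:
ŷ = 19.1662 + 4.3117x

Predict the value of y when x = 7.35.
ŷ = 50.8572

Plug x = 7.35 into the fitted line:

ŷ = 19.1662 + 4.3117 × 7.35
ŷ = 19.1662 + 31.6910
ŷ = 50.8572

This is the fitted mean response at that x — an individual observation would come with a wider prediction interval.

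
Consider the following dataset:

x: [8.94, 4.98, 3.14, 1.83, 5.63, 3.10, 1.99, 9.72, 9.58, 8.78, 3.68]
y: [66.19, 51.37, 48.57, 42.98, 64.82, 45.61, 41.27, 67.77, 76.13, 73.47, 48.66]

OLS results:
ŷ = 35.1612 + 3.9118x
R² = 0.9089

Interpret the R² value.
R² = 0.9089 means 90.89% of the variation in y is explained by the linear relationship with x. This indicates a strong fit.

R² = 1 − SS_res/SS_tot compares the residual scatter to the total scatter of y about its mean.

Here R² = 0.9089:
- Explained: 90.89% of the variation in y
- Unexplained (residual): 100% − 90.89% = 9.11%
- Rule of thumb (below 0.3 weak; 0.3 to below 0.7 moderate; 0.7 and above strong) → strong

Note: R² never decreases when predictors are added, so it should not be used alone to compare models of different size.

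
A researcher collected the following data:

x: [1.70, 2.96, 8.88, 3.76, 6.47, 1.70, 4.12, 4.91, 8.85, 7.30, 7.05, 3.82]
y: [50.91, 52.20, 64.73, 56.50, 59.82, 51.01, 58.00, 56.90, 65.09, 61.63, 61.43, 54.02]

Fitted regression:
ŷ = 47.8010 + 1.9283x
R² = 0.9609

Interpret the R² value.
The model explains 96.09% of the variance in y (R² = 0.9609), leaving 3.91% unexplained; the fit is strong.

R² (coefficient of determination) measures the proportion of variance in y explained by the regression model.

Here R² = 0.9609:
- Explained: 96.09% of the variation in y
- Unexplained (residual): 100% − 96.09% = 3.91%
- Rule of thumb (below 0.3 weak; 0.3 to below 0.7 moderate; 0.7 and above strong) → strong

Equivalently, for simple linear regression R² = r², so |r| = √0.9609 ≈ 0.9803.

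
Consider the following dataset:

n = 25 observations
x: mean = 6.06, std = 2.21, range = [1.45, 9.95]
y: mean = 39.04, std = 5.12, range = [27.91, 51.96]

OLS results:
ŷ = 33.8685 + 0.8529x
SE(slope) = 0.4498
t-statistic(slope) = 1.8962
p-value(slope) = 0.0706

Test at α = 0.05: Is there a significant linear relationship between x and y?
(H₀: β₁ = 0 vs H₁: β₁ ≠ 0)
p-value = 0.0706 ≥ α = 0.05, so we fail to reject H₀. The relationship is not significant.

Hypothesis test for the slope coefficient:

H₀: β₁ = 0 (no linear relationship)
H₁: β₁ ≠ 0 (linear relationship exists)

Test statistic: t = β̂₁ / SE(β̂₁) = 0.8529 / 0.4498 = 1.8962

The p-value (0.0706) is the probability, under H₀, of a t-statistic at least as extreme as |t| = 1.8962 (two-sided, df = n − 2 = 23).

Decision rule: reject H₀ if p-value < α.
p-value = 0.0706 ≥ α = 0.05 → fail to reject H₀.

Conclusion: the linear association between x and y is not significant at the 5% level.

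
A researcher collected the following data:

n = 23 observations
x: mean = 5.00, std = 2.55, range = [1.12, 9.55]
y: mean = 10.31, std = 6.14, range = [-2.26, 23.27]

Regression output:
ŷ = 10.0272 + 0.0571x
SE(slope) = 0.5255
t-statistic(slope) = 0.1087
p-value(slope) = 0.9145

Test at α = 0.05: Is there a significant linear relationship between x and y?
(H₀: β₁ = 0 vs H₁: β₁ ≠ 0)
Since p-value = 0.9145 ≥ α = 0.05, fail to reject H₀ — the slope is not significantly different from 0.

Hypothesis test for the slope coefficient:

H₀: β₁ = 0 (no linear relationship)
H₁: β₁ ≠ 0 (linear relationship exists)

Test statistic: t = β̂₁ / SE(β̂₁) = 0.0571 / 0.5255 = 0.1087

p = 0.9145: how often a slope estimate this far from 0 (in SE units) would arise by chance if β₁ were truly 0.

Decision rule: reject H₀ if p-value < α.
p-value = 0.9145 ≥ α = 0.05 → fail to reject H₀.

At α = 0.05 the data do not provide convincing evidence of a nonzero slope.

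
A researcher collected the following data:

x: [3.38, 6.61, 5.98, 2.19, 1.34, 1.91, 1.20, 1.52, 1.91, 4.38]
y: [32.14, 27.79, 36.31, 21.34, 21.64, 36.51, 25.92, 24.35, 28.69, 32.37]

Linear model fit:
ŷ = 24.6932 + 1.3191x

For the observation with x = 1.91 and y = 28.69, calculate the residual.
Residual = 1.4773

The residual is the difference between the actual value and the predicted value:

Residual = y - ŷ

Step 1: Calculate predicted value
ŷ = 24.6932 + 1.3191 × 1.91
ŷ = 27.2127

Step 2: Calculate residual
Residual = 28.69 - 27.2127
Residual = 1.4773

Sign check: y > ŷ, so the point is above the line and the fit underestimates here.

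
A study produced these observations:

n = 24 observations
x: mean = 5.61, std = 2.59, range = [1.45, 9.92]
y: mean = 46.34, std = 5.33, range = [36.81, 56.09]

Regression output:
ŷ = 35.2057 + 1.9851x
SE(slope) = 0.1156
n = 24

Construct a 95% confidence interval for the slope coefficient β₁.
The 95% CI for β₁ is (1.7454, 2.2248)

Confidence interval for the slope:

The 95% CI for β₁ is: β̂₁ ± t*(α/2, n-2) × SE(β̂₁)

Step 1: Find critical t-value
- Confidence level = 0.95
- Degrees of freedom = n - 2 = 24 - 2 = 22
- t*(α/2, 22) = 2.0739

Step 2: Calculate margin of error
Margin = 2.0739 × 0.1156 = 0.2397

Step 3: Construct interval
CI = 1.9851 ± 0.2397
CI = (1.7454, 2.2248)

Interpretation: We are 95% confident that the true slope β₁ lies between 1.7454 and 2.2248.
Since 0 is outside the interval, a two-sided test at α = 0.05 would reject H₀: β₁ = 0.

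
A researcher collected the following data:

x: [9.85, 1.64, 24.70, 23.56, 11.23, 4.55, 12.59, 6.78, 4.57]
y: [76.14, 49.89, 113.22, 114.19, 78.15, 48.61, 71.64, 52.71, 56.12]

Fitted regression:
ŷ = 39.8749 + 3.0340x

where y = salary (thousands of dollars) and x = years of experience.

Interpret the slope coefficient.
An increase of one year in experience is associated with a 3.0340 thousand dollars increase in predicted salary.

The slope coefficient β₁ = 3.0340 represents the marginal effect of experience on salary.

Interpretation:
- Experience up by 1 year → predicted salary increases by 3.0340 thousand dollars
- This is a linear approximation: the same per-unit change is assumed across the whole observed x range
- The sign (+) gives the direction; the magnitude 3.0340 gives the size of the effect per year

(β₀ = 39.8749 is the fitted value at x = 0 and is not part of the slope interpretation.)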